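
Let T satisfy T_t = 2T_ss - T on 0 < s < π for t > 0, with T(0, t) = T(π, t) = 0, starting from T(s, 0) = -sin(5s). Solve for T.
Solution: Substitute T = exp(-t)u, i.e. u = exp(t)T.
By the product rule, T_t = exp(-t)(u_t - u), T_ss = exp(-t)u_ss.
Substituting into the PDE and dividing by exp(-t): u_t - u = 2u_ss - u.
The lower-order terms cancel, leaving the standard heat equation u_t = 2u_ss.
Initial data for u: u(s,0) = T(s,0) = -sin(5s). The boundary conditions carry over: u(0,t) = u(π,t) = 0.
Solve for u:
  Using separation of variables u = X(s)G(t):
  Eigenfunctions: sin(ns), n = 1, 2, 3, ...
  General solution: u(s, t) = Σ c_n sin(ns) exp(-2n² t)
  Matching u(s,0) = -sin(5s) term by term: c_5=-1.
Hence u(s,t) = -exp(-50t)sin(5s).
Transform back: T(s,t) = exp(-t)u(s,t).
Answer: T(s, t) = -exp(-51t)sin(5s)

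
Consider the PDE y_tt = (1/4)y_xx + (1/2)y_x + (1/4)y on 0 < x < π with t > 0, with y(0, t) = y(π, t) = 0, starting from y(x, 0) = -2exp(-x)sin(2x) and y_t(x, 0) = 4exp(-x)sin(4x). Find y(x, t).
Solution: Substitute y = exp(-x)u.
Then y_x = exp(-x)(u_x - u), y_xx = exp(-x)(u_xx - 2u_x + u), y_tt = exp(-x)u_tt; substituting and dividing by exp(-x), the lower-order terms cancel: u_tt = (1/4)u_xx (standard wave equation).
Data for u: u(x,0) = exp(x)y(x,0) = -2sin(2x); u_t(x,0) = exp(x)y_t(x,0) = 4sin(4x). The boundary conditions carry over: u(0,t) = u(π,t) = 0.
Separating variables: u = Σ [A_n cos(ω_n t) + B_n sin(ω_n t)] sin(nx), ω_n = n/2. From ICs (B_n = velocity coefficient / ω_n): A_2=-2, B_4=2.
So u(x,t) = 2sin(2t)sin(4x) - 2sin(2x)cos(t), and y(x,t) = exp(-x)u(x,t).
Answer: y(x, t) = 2exp(-x)sin(2t)sin(4x) - 2exp(-x)sin(2x)cos(t)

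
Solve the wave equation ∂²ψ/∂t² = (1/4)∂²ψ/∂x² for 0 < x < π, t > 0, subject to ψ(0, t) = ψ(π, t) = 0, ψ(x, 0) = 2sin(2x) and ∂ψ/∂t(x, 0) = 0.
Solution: Separating variables: ψ = Σ [A_n cos(ω_n t) + B_n sin(ω_n t)] sin(nx), ω_n = n/2. From ICs: A_2=2.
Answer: ψ(x, t) = 2sin(2x)cos(t)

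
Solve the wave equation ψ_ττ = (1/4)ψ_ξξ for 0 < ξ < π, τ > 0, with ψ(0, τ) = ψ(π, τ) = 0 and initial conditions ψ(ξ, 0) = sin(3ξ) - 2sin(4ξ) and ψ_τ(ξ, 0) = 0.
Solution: Using separation of variables ψ = X(ξ)T(τ):
Eigenfunctions: sin(nξ), n = 1, 2, 3, ...
General solution: ψ(ξ, τ) = Σ [A_n cos(n τ/2) + B_n sin(n τ/2)] sin(nξ)
From ψ(ξ,0) = sin(3ξ) - 2sin(4ξ): A_3=1, A_4=-2. From ψ_τ(ξ,0) = 0: all B_n = 0.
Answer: ψ(ξ, τ) = sin(3ξ)cos(3τ/2) - 2sin(4ξ)cos(2τ)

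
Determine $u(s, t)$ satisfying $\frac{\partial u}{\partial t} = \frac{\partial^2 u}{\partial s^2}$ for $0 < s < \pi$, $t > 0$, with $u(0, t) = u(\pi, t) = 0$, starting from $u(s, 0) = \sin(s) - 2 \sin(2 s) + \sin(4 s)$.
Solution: Using separation of variables $u = X(s)T(t)$:
Eigenfunctions: $\sin(ns)$, $n = 1, 2, 3, \ldots$
General solution: $u(s, t) = \sum c_n \sin(ns) e^{-n^2 t}$
Matching $u(s,0) = \sin(s) - 2 \sin(2 s) + \sin(4 s)$ term by term: $c_1=1, c_2=-2, c_4=1$.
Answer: $u(s, t) = e^{-t} \sin(s) - 2 e^{-4 t} \sin(2 s) + e^{-16 t} \sin(4 s)$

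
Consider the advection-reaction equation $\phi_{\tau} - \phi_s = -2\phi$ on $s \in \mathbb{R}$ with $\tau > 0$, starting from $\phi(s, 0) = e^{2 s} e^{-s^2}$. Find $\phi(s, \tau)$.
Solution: Substitute $\phi = e^{2s}u$.
Then $\phi_s = e^{2s}(u_s + 2u)$, $\phi_{\tau} = e^{2s}u_{\tau}$; substituting and dividing by $e^{2s}$, the lower-order terms cancel: $u_{\tau} - u_s = 0$ (standard advection equation).
Data for $u$: $u(s,0) = e^{-2s}\phi(s,0) = e^{-s^2}$.
By characteristics ($ds/d\tau = -1$), $u(s,\tau) = f(s + \tau)$ with $f = u( \cdot , 0)$.
So $u(s,\tau) = e^{-(s + \tau)^2}$, and $\phi(s,\tau) = e^{2s}u(s,\tau)$.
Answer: $\phi(s, \tau) = e^{2 s} e^{-(\tau + s)^2}$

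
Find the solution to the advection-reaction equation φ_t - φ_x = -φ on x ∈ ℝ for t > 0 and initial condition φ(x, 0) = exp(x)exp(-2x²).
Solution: Substitute φ = exp(x)u.
Then φ_x = exp(x)(u_x + u), φ_t = exp(x)u_t; substituting and dividing by exp(x), the lower-order terms cancel: u_t - u_x = 0 (standard advection equation).
Data for u: u(x,0) = exp(-x)φ(x,0) = exp(-2x²).
By characteristics (dx/dt = -1), u(x,t) = f(x + t) with f = u(·, 0).
So u(x,t) = exp(-2(t + x)²), and φ(x,t) = exp(x)u(x,t).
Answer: φ(x, t) = exp(x)exp(-2(t + x)²)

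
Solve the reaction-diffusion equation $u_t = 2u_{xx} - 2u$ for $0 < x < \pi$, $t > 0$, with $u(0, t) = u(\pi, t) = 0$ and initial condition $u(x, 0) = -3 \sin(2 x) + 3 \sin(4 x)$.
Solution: Substitute $u = e^{-2t}w$.
Then $u_t = e^{-2t}(w_t - 2w)$, $u_{xx} = e^{-2t}w_{xx}$; substituting and dividing by $e^{-2t}$, the lower-order terms cancel: $w_t = 2w_{xx}$ (standard heat equation).
Data for $w$: $w(x,0) = u(x,0) = -3 \sin(2 x) + 3 \sin(4 x)$. The boundary conditions carry over: $w(0,t) = w(\pi,t) = 0$.
Separating variables: $w = \sum c_n e^{-2n^2t} \sin(nx)$. From $w(x,0) = -3 \sin(2 x) + 3 \sin(4 x)$: $c_2=-3, c_4=3$.
So $w(x,t) = -3 e^{-8 t} \sin(2 x) + 3 e^{-32 t} \sin(4 x)$, and $u(x,t) = e^{-2t}w(x,t)$.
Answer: $u(x, t) = -3 e^{-10 t} \sin(2 x) + 3 e^{-34 t} \sin(4 x)$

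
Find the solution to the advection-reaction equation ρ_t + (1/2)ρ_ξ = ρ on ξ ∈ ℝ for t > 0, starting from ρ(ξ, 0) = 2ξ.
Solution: Substitute ρ = exp(t)u.
Then ρ_t = exp(t)(u_t + u), ρ_ξ = exp(t)u_ξ; substituting and dividing by exp(t), the lower-order terms cancel: u_t + (1/2)u_ξ = 0 (standard advection equation).
Data for u: u(ξ,0) = ρ(ξ,0) = 2ξ.
By characteristics (dξ/dt = 1/2), u(ξ,t) = f(ξ - (1/2)t) with f = u(·, 0).
So u(ξ,t) = -t + 2ξ, and ρ(ξ,t) = exp(t)u(ξ,t).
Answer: ρ(ξ, t) = -texp(t) + 2ξexp(t)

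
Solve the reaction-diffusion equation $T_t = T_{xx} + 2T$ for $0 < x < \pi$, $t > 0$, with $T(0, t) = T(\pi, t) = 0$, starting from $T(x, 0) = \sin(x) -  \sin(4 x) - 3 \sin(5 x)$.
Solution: Substitute $T = e^{2t}u$, i.e. $u = e^{-2t}T$.
By the product rule, $T_t = e^{2t}(u_t + 2u)$, $T_{xx} = e^{2t}u_{xx}$.
Substituting into the PDE and dividing by $e^{2t}$: $u_t + 2u = u_{xx} + 2u$.
The lower-order terms cancel, leaving the standard heat equation $u_t = u_{xx}$.
Initial data for $u$: $u(x,0) = T(x,0) = \sin(x) - \sin(4 x) - 3 \sin(5 x)$. The boundary conditions carry over: $u(0,t) = u(\pi,t) = 0$.
Solve for $u$:
  Using separation of variables $u = X(x)G(t)$:
  Eigenfunctions: $\sin(nx)$, $n = 1, 2, 3, \ldots$
  General solution: $u(x, t) = \sum c_n \sin(nx) e^{-n^2 t}$
  Matching $u(x,0) = \sin(x) - \sin(4 x) - 3 \sin(5 x)$ term by term: $c_1=1, c_4=-1, c_5=-3$.
Hence $u(x,t) = e^{-t} \sin(x) - e^{-16 t} \sin(4 x) - 3 e^{-25 t} \sin(5 x)$.
Transform back: $T(x,t) = e^{2t}u(x,t)$.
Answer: $T(x, t) = e^{t} \sin(x) -  e^{-14 t} \sin(4 x) - 3 e^{-23 t} \sin(5 x)$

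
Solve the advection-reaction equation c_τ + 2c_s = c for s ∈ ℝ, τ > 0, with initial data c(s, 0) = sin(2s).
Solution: Substitute c = exp(τ)u, i.e. u = exp(-τ)c.
By the product rule, c_τ = exp(τ)(u_τ + u), c_s = exp(τ)u_s.
Substituting into the PDE and dividing by exp(τ): u_τ + u + 2u_s = u.
The lower-order terms cancel, leaving the standard advection equation u_τ + 2u_s = 0.
Initial data for u: u(s,0) = c(s,0) = sin(2s).
Solve for u:
  By method of characteristics (waves move right with speed 2):
  Along characteristics s - 2τ = const, u is constant, so u(s,τ) = f(s - 2τ) with f = u(·, 0).
Hence u(s,τ) = sin(2s - 4τ).
Transform back: c(s,τ) = exp(τ)u(s,τ).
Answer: c(s, τ) = exp(τ)sin(2s - 4τ)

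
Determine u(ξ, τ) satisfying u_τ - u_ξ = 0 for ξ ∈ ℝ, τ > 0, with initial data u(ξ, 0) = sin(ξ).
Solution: By characteristics (dξ/dτ = -1), u(ξ,τ) = f(ξ + τ) with f = u(·, 0).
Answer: u(ξ, τ) = sin(ξ + τ)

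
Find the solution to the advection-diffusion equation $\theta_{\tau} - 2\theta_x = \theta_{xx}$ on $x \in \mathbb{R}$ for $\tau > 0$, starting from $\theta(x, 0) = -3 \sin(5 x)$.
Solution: Change to a moving frame: let $\eta = x + 2\tau$, $\sigma = \tau$ and write $\theta(x,\tau) = u(\eta,\sigma)$.
By the chain rule $\theta_{\tau} = u_{\sigma} + 2u_{\eta}$, $\theta_x = u_{\eta}$, $\theta_{xx} = u_{\eta\eta}$.
Then $\theta_{\tau} - 2\theta_x = u_{\sigma}$: the advection term cancels and the PDE becomes the heat equation $u_{\sigma} = u_{\eta\eta}$ on $\eta \in \mathbb{R}$.
Initial data: $u(\eta,0) = \theta(\eta,0) = -3 \sin(5 \eta)$.
On $\eta \in \mathbb{R}$ each mode satisfies $(\sin(n\eta))'' = -n^2 \sin(n\eta)$, so $e^{-n^2\sigma} \sin(n\eta)$ solves the heat equation; by superposition $u(\eta,\sigma) = \sum c_n e^{-n^2\sigma} \sin(n\eta)$.
Reading off the coefficients: $c_5=-3$, so $u(\eta,\sigma) = -3 e^{-25 \sigma} \sin(5 \eta)$.
Substituting back $\eta = x + 2\tau$, $\sigma = \tau$: $\theta(x,\tau) = u(x + 2\tau, \tau)$.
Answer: $\theta(x, \tau) = -3 e^{-25 \tau} \sin(10 \tau + 5 x)$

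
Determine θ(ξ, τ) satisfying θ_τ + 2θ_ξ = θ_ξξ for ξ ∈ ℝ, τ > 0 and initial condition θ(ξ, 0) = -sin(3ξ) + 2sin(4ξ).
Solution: Moving frame: η = ξ - 2τ, σ = τ, θ = u(η,σ), so θ_τ = u_σ - 2u_η and θ_ξξ = u_ηη.
Hence θ_τ + 2θ_ξ = u_σ and the PDE becomes the heat equation u_σ = u_ηη on η ∈ ℝ.
Initial data: u(η,0) = θ(η,0) = -sin(3η) + 2sin(4η). Each mode sin(nη) decays as exp(-n²σ) on ℝ, so u(η,σ) = Σ c_n exp(-n²σ) sin(nη) with c_3=-1, c_4=2: u(η,σ) = -exp(-9σ)sin(3η) + 2exp(-16σ)sin(4η).
Substituting back: θ(ξ,τ) = u(ξ - 2τ, τ).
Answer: θ(ξ, τ) = -exp(-9τ)sin(3ξ - 6τ) + 2exp(-16τ)sin(4ξ - 8τ)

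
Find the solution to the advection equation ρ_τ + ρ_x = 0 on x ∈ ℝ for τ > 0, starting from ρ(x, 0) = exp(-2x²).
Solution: By characteristics (dx/dτ = 1), ρ(x,τ) = f(x - τ) with f = ρ(·, 0).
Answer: ρ(x, τ) = exp(-2(x - τ)²)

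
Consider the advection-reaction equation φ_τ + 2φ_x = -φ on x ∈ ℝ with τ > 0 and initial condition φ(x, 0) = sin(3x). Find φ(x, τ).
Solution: Substitute φ = exp(-τ)u.
Then φ_τ = exp(-τ)(u_τ - u), φ_x = exp(-τ)u_x; substituting and dividing by exp(-τ), the lower-order terms cancel: u_τ + 2u_x = 0 (standard advection equation).
Data for u: u(x,0) = φ(x,0) = sin(3x).
By characteristics (dx/dτ = 2), u(x,τ) = f(x - 2τ) with f = u(·, 0).
So u(x,τ) = sin(3x - 6τ), and φ(x,τ) = exp(-τ)u(x,τ).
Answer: φ(x, τ) = exp(-τ)sin(3x - 6τ)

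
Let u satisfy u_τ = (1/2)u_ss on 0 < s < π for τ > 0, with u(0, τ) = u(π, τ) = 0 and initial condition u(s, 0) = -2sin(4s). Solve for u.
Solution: Using separation of variables u = X(s)T(τ):
Eigenfunctions: sin(ns), n = 1, 2, 3, ...
General solution: u(s, τ) = Σ c_n sin(ns) exp(-n² τ/2)
Matching u(s,0) = -2sin(4s) term by term: c_4=-2.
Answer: u(s, τ) = -2exp(-8τ)sin(4s)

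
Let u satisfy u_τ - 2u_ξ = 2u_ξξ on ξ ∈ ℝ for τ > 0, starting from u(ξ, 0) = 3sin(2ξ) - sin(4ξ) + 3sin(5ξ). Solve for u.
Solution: Change to a moving frame: let η = ξ + 2τ, σ = τ and write u(ξ,τ) = w(η,σ).
By the chain rule u_τ = w_σ + 2w_η, u_ξ = w_η, u_ξξ = w_ηη.
Then u_τ - 2u_ξ = w_σ: the advection term cancels and the PDE becomes the heat equation w_σ = 2w_ηη on η ∈ ℝ.
Initial data: w(η,0) = u(η,0) = 3sin(2η) - sin(4η) + 3sin(5η).
On η ∈ ℝ each mode satisfies (sin(nη))″ = -n² sin(nη), so exp(-2n²σ) sin(nη) solves the heat equation; by superposition w(η,σ) = Σ c_n exp(-2n²σ) sin(nη).
Reading off the coefficients: c_2=3, c_4=-1, c_5=3, so w(η,σ) = 3exp(-8σ)sin(2η) - exp(-32σ)sin(4η) + 3exp(-50σ)sin(5η).
Substituting back η = ξ + 2τ, σ = τ: u(ξ,τ) = w(ξ + 2τ, τ).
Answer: u(ξ, τ) = 3exp(-8τ)sin(2ξ + 4τ) - exp(-32τ)sin(4ξ + 8τ) + 3exp(-50τ)sin(5ξ + 10τ)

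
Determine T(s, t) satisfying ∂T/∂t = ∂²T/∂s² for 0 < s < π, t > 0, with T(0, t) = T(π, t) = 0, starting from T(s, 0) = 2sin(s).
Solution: Using separation of variables T = X(s)G(t):
Eigenfunctions: sin(ns), n = 1, 2, 3, ...
General solution: T(s, t) = Σ c_n sin(ns) exp(-n² t)
Matching T(s,0) = 2sin(s) term by term: c_1=2.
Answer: T(s, t) = 2exp(-t)sin(s)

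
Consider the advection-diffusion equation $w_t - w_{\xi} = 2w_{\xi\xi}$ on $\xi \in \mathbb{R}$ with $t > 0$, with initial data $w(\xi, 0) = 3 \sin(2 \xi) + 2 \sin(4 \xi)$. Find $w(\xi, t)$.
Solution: Moving frame: $\eta = \xi + t$, $\sigma = t$, $w = u(\eta,\sigma)$, so $w_t = u_{\sigma} + u_{\eta}$ and $w_{\xi\xi} = u_{\eta\eta}$.
Hence $w_t - w_{\xi} = u_{\sigma}$ and the PDE becomes the heat equation $u_{\sigma} = 2u_{\eta\eta}$ on $\eta \in \mathbb{R}$.
Initial data: $u(\eta,0) = w(\eta,0) = 3 \sin(2 \eta) + 2 \sin(4 \eta)$. Each mode $\sin(n\eta)$ decays as $e^{-2n^2\sigma}$ on $\mathbb{R}$, so $u(\eta,\sigma) = \sum c_n e^{-2n^2\sigma} \sin(n\eta)$ with $c_2=3, c_4=2$: $u(\eta,\sigma) = 3 e^{-8 \sigma} \sin(2 \eta) + 2 e^{-32 \sigma} \sin(4 \eta)$.
Substituting back: $w(\xi,t) = u(\xi + t, t)$.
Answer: $w(\xi, t) = 3 e^{-8 t} \sin(2 \xi + 2 t) + 2 e^{-32 t} \sin(4 \xi + 4 t)$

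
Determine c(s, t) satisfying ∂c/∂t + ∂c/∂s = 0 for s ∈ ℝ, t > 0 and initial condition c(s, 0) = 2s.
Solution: By method of characteristics (waves move right with speed 1):
Along characteristics s - t = const, c is constant, so c(s,t) = f(s - t) with f = c(·, 0).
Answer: c(s, t) = 2s - 2t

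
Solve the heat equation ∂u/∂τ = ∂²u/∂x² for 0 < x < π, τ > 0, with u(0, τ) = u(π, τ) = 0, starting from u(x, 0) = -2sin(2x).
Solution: Separating variables: u = Σ c_n exp(-n²τ) sin(nx). From u(x,0) = -2sin(2x): c_2=-2.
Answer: u(x, τ) = -2exp(-4τ)sin(2x)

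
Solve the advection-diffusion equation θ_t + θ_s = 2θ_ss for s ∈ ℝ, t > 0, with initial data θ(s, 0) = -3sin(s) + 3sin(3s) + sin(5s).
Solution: Moving frame: η = s - t, σ = t, θ = u(η,σ), so θ_t = u_σ - u_η and θ_ss = u_ηη.
Hence θ_t + θ_s = u_σ and the PDE becomes the heat equation u_σ = 2u_ηη on η ∈ ℝ.
Initial data: u(η,0) = θ(η,0) = -3sin(η) + 3sin(3η) + sin(5η). Each mode sin(nη) decays as exp(-2n²σ) on ℝ, so u(η,σ) = Σ c_n exp(-2n²σ) sin(nη) with c_1=-3, c_3=3, c_5=1: u(η,σ) = -3exp(-2σ)sin(η) + 3exp(-18σ)sin(3η) + exp(-50σ)sin(5η).
Substituting back: θ(s,t) = u(s - t, t).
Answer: θ(s, t) = -3exp(-2t)sin(s - t) + 3exp(-18t)sin(3s - 3t) + exp(-50t)sin(5s - 5t)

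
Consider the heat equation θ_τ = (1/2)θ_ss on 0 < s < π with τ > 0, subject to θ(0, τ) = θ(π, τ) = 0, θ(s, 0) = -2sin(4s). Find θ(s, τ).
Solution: Separating variables: θ = Σ c_n exp(-n²τ/2) sin(ns). From θ(s,0) = -2sin(4s): c_4=-2.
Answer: θ(s, τ) = -2exp(-8τ)sin(4s)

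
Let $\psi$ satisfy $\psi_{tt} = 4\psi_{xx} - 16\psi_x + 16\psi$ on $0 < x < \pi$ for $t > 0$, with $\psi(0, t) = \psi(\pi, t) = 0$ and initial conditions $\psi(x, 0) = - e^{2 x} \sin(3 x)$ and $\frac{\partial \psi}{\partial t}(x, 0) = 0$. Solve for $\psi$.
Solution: Substitute $\psi = e^{2x}u$, i.e. $u = e^{-2x}\psi$.
By the product rule, $\psi_x = e^{2x}(u_x + 2u)$, $\psi_{xx} = e^{2x}(u_{xx} + 4u_x + 4u)$, $\psi_{tt} = e^{2x}u_{tt}$.
Substituting into the PDE and dividing by $e^{2x}$: $u_{tt} = 4(u_{xx} + 4u_x + 4u) - 16(u_x + 2u) + 16u$.
The lower-order terms cancel, leaving the standard wave equation $u_{tt} = 4u_{xx}$.
Initial data for $u$: $u(x,0) = e^{-2x}\psi(x,0) = - \sin(3 x)$; $u_t(x,0) = e^{-2x}\psi_t(x,0) = 0$. The boundary conditions carry over: $u(0,t) = u(\pi,t) = 0$.
Solve for $u$:
  Using separation of variables $u = X(x)T(t)$:
  Eigenfunctions: $\sin(nx)$, $n = 1, 2, 3, \ldots$
  General solution: $u(x, t) = \sum [A_n \cos(2n t) + B_n \sin(2n t)] \sin(nx)$
  From $u(x,0) = - \sin(3 x)$: $A_3=-1$. From $u_t(x,0) = 0$: all $B_n = 0$.
Hence $u(x,t) = - \sin(3 x) \cos(6 t)$.
Transform back: $\psi(x,t) = e^{2x}u(x,t)$.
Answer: $\psi(x, t) = - e^{2 x} \sin(3 x) \cos(6 t)$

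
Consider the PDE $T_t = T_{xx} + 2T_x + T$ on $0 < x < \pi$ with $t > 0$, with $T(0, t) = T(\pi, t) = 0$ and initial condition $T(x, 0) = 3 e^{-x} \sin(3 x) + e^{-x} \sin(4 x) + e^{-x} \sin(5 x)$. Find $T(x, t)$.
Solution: Substitute $T = e^{-x}u$.
Then $T_x = e^{-x}(u_x - u)$, $T_{xx} = e^{-x}(u_{xx} - 2u_x + u)$, $T_t = e^{-x}u_t$; substituting and dividing by $e^{-x}$, the lower-order terms cancel: $u_t = u_{xx}$ (standard heat equation).
Data for $u$: $u(x,0) = e^{x}T(x,0) = 3 \sin(3 x) + \sin(4 x) + \sin(5 x)$. The boundary conditions carry over: $u(0,t) = u(\pi,t) = 0$.
Separating variables: $u = \sum c_n e^{-n^2t} \sin(nx)$. From $u(x,0) = 3 \sin(3 x) + \sin(4 x) + \sin(5 x)$: $c_3=3, c_4=1, c_5=1$.
So $u(x,t) = 3 e^{-9 t} \sin(3 x) + e^{-16 t} \sin(4 x) + e^{-25 t} \sin(5 x)$, and $T(x,t) = e^{-x}u(x,t)$.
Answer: $T(x, t) = 3 e^{-9 t} e^{-x} \sin(3 x) + e^{-16 t} e^{-x} \sin(4 x) + e^{-25 t} e^{-x} \sin(5 x)$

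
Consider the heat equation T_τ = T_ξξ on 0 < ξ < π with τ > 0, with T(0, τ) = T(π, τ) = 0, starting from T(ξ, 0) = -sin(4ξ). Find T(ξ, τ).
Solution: Using separation of variables T = X(ξ)G(τ):
Eigenfunctions: sin(nξ), n = 1, 2, 3, ...
General solution: T(ξ, τ) = Σ c_n sin(nξ) exp(-n² τ)
Matching T(ξ,0) = -sin(4ξ) term by term: c_4=-1.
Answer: T(ξ, τ) = -exp(-16τ)sin(4ξ)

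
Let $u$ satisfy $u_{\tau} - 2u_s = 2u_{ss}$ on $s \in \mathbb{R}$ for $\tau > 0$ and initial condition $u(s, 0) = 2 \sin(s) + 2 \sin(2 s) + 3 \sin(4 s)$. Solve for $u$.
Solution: Moving frame: $\eta = s + 2\tau$, $\sigma = \tau$, $u = w(\eta,\sigma)$, so $u_{\tau} = w_{\sigma} + 2w_{\eta}$ and $u_{ss} = w_{\eta\eta}$.
Hence $u_{\tau} - 2u_s = w_{\sigma}$ and the PDE becomes the heat equation $w_{\sigma} = 2w_{\eta\eta}$ on $\eta \in \mathbb{R}$.
Initial data: $w(\eta,0) = u(\eta,0) = 2 \sin(\eta) + 2 \sin(2 \eta) + 3 \sin(4 \eta)$. Each mode $\sin(n\eta)$ decays as $e^{-2n^2\sigma}$ on $\mathbb{R}$, so $w(\eta,\sigma) = \sum c_n e^{-2n^2\sigma} \sin(n\eta)$ with $c_1=2, c_2=2, c_4=3$: $w(\eta,\sigma) = 2 e^{-2 \sigma} \sin(\eta) + 2 e^{-8 \sigma} \sin(2 \eta) + 3 e^{-32 \sigma} \sin(4 \eta)$.
Substituting back: $u(s,\tau) = w(s + 2\tau, \tau)$.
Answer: $u(s, \tau) = 2 e^{-2 \tau} \sin(2 \tau + s) + 2 e^{-8 \tau} \sin(4 \tau + 2 s) + 3 e^{-32 \tau} \sin(8 \tau + 4 s)$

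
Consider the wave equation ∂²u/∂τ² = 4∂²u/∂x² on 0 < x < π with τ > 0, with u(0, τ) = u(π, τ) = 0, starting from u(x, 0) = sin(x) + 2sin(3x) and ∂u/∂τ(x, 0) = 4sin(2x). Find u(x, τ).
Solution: Separating variables: u = Σ [A_n cos(ω_n τ) + B_n sin(ω_n τ)] sin(nx), ω_n = 2n. From ICs (B_n = velocity coefficient / ω_n): A_1=1, A_3=2, B_2=1.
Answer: u(x, τ) = sin(x)cos(2τ) + sin(2x)sin(4τ) + 2sin(3x)cos(6τ)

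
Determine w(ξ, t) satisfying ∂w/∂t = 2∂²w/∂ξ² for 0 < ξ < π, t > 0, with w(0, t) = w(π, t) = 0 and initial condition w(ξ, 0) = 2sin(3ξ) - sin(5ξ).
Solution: Separating variables: w = Σ c_n exp(-2n²t) sin(nξ). From w(ξ,0) = 2sin(3ξ) - sin(5ξ): c_3=2, c_5=-1.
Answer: w(ξ, t) = 2exp(-18t)sin(3ξ) - exp(-50t)sin(5ξ)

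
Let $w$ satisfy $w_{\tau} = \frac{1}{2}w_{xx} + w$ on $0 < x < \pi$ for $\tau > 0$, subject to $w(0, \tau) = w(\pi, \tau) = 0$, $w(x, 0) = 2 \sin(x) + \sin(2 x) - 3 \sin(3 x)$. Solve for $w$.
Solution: Substitute $w = e^{\tau}u$.
Then $w_{\tau} = e^{\tau}(u_{\tau} + u)$, $w_{xx} = e^{\tau}u_{xx}$; substituting and dividing by $e^{\tau}$, the lower-order terms cancel: $u_{\tau} = \frac{1}{2}u_{xx}$ (standard heat equation).
Data for $u$: $u(x,0) = w(x,0) = 2 \sin(x) + \sin(2 x) - 3 \sin(3 x)$. The boundary conditions carry over: $u(0,\tau) = u(\pi,\tau) = 0$.
Separating variables: $u = \sum c_n e^{-n^2\tau/2} \sin(nx)$. From $u(x,0) = 2 \sin(x) + \sin(2 x) - 3 \sin(3 x)$: $c_1=2, c_2=1, c_3=-3$.
So $u(x,\tau) = e^{-2 \tau} \sin(2 x) + 2 e^{-\tau/2} \sin(x) - 3 e^{-9 \tau/2} \sin(3 x)$, and $w(x,\tau) = e^{\tau}u(x,\tau)$.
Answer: $w(x, \tau) = 2 e^{\tau/2} \sin(x) + e^{-\tau} \sin(2 x) - 3 e^{-7 \tau/2} \sin(3 x)$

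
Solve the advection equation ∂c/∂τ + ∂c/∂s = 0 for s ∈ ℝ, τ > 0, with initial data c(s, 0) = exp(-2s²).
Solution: By method of characteristics (waves move right with speed 1):
Along characteristics s - τ = const, c is constant, so c(s,τ) = f(s - τ) with f = c(·, 0).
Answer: c(s, τ) = exp(-2(s - τ)²)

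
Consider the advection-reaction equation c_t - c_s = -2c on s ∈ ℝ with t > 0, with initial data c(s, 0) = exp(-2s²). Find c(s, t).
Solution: Substitute c = exp(-2t)u.
Then c_t = exp(-2t)(u_t - 2u), c_s = exp(-2t)u_s; substituting and dividing by exp(-2t), the lower-order terms cancel: u_t - u_s = 0 (standard advection equation).
Data for u: u(s,0) = c(s,0) = exp(-2s²).
By characteristics (ds/dt = -1), u(s,t) = f(s + t) with f = u(·, 0).
So u(s,t) = exp(-2(s + t)²), and c(s,t) = exp(-2t)u(s,t).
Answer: c(s, t) = exp(-2t)exp(-2(s + t)²)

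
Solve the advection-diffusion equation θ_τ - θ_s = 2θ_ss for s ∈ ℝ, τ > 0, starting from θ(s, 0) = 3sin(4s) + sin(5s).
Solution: Moving frame: η = s + τ, σ = τ, θ = u(η,σ), so θ_τ = u_σ + u_η and θ_ss = u_ηη.
Hence θ_τ - θ_s = u_σ and the PDE becomes the heat equation u_σ = 2u_ηη on η ∈ ℝ.
Initial data: u(η,0) = θ(η,0) = 3sin(4η) + sin(5η). Each mode sin(nη) decays as exp(-2n²σ) on ℝ, so u(η,σ) = Σ c_n exp(-2n²σ) sin(nη) with c_4=3, c_5=1: u(η,σ) = 3exp(-32σ)sin(4η) + exp(-50σ)sin(5η).
Substituting back: θ(s,τ) = u(s + τ, τ).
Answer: θ(s, τ) = 3exp(-32τ)sin(4s + 4τ) + exp(-50τ)sin(5s + 5τ)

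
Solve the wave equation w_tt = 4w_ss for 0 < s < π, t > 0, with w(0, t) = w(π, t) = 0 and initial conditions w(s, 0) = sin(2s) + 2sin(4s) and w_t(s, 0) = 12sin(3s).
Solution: Separating variables: w = Σ [A_n cos(ω_n t) + B_n sin(ω_n t)] sin(ns), ω_n = 2n. From ICs (B_n = velocity coefficient / ω_n): A_2=1, A_4=2, B_3=2.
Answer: w(s, t) = sin(2s)cos(4t) + 2sin(3s)sin(6t) + 2sin(4s)cos(8t)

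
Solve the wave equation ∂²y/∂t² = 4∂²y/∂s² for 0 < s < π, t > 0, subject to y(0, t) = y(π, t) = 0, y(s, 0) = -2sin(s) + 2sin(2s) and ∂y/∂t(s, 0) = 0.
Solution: Using separation of variables y = X(s)T(t):
Eigenfunctions: sin(ns), n = 1, 2, 3, ...
General solution: y(s, t) = Σ [A_n cos(2n t) + B_n sin(2n t)] sin(ns)
From y(s,0) = -2sin(s) + 2sin(2s): A_1=-2, A_2=2. From y_t(s,0) = 0: all B_n = 0.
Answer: y(s, t) = -2sin(s)cos(2t) + 2sin(2s)cos(4t)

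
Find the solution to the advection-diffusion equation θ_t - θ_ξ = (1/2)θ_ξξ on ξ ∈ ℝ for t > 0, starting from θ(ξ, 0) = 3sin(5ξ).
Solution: Change to a moving frame: let η = ξ + t, σ = t and write θ(ξ,t) = u(η,σ).
By the chain rule θ_t = u_σ + u_η, θ_ξ = u_η, θ_ξξ = u_ηη.
Then θ_t - θ_ξ = u_σ: the advection term cancels and the PDE becomes the heat equation u_σ = (1/2)u_ηη on η ∈ ℝ.
Initial data: u(η,0) = θ(η,0) = 3sin(5η).
On η ∈ ℝ each mode satisfies (sin(nη))″ = -n² sin(nη), so exp(-n²σ/2) sin(nη) solves the heat equation; by superposition u(η,σ) = Σ c_n exp(-n²σ/2) sin(nη).
Reading off the coefficients: c_5=3, so u(η,σ) = 3exp(-25σ/2)sin(5η).
Substituting back η = ξ + t, σ = t: θ(ξ,t) = u(ξ + t, t).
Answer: θ(ξ, t) = 3exp(-25t/2)sin(5t + 5ξ)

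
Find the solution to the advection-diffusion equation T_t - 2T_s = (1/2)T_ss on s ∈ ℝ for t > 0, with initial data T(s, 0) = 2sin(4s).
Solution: Moving frame: η = s + 2t, σ = t, T = u(η,σ), so T_t = u_σ + 2u_η and T_ss = u_ηη.
Hence T_t - 2T_s = u_σ and the PDE becomes the heat equation u_σ = (1/2)u_ηη on η ∈ ℝ.
Initial data: u(η,0) = T(η,0) = 2sin(4η). Each mode sin(nη) decays as exp(-n²σ/2) on ℝ, so u(η,σ) = Σ c_n exp(-n²σ/2) sin(nη) with c_4=2: u(η,σ) = 2exp(-8σ)sin(4η).
Substituting back: T(s,t) = u(s + 2t, t).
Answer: T(s, t) = 2exp(-8t)sin(4s + 8t)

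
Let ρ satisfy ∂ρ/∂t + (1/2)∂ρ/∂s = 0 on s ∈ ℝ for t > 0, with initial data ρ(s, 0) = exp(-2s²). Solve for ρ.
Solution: By characteristics (ds/dt = 1/2), ρ(s,t) = f(s - (1/2)t) with f = ρ(·, 0).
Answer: ρ(s, t) = exp(-2(s - t/2)²)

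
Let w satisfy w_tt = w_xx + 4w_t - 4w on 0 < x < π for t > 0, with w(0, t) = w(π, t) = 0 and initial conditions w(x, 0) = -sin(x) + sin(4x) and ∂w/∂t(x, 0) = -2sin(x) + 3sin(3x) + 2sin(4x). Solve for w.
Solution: Substitute w = exp(2t)u.
Then w_t = exp(2t)(u_t + 2u), w_tt = exp(2t)(u_tt + 4u_t + 4u), w_xx = exp(2t)u_xx; substituting and dividing by exp(2t), the lower-order terms cancel: u_tt = u_xx (standard wave equation).
Data for u: u(x,0) = w(x,0) = -sin(x) + sin(4x); u_t(x,0) = w_t(x,0) - 2w(x,0) = 3sin(3x). The boundary conditions carry over: u(0,t) = u(π,t) = 0.
Separating variables: u = Σ [A_n cos(ω_n t) + B_n sin(ω_n t)] sin(nx), ω_n = n. From ICs (B_n = velocity coefficient / ω_n): A_1=-1, A_4=1, B_3=1.
So u(x,t) = sin(3t)sin(3x) - sin(x)cos(t) + sin(4x)cos(4t), and w(x,t) = exp(2t)u(x,t).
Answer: w(x, t) = exp(2t)sin(3t)sin(3x) - exp(2t)sin(x)cos(t) + exp(2t)sin(4x)cos(4t)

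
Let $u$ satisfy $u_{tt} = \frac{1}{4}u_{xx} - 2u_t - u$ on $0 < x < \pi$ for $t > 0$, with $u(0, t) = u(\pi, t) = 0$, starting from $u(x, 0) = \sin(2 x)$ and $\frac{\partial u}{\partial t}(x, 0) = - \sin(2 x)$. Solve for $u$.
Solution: Substitute $u = e^{-t}w$.
Then $u_t = e^{-t}(w_t - w)$, $u_{tt} = e^{-t}(w_{tt} - 2w_t + w)$, $u_{xx} = e^{-t}w_{xx}$; substituting and dividing by $e^{-t}$, the lower-order terms cancel: $w_{tt} = \frac{1}{4}w_{xx}$ (standard wave equation).
Data for $w$: $w(x,0) = u(x,0) = \sin(2 x)$; $w_t(x,0) = u_t(x,0) + u(x,0) = 0$. The boundary conditions carry over: $w(0,t) = w(\pi,t) = 0$.
Separating variables: $w = \sum [A_n \cos(\omega_n t) + B_n \sin(\omega_n t)] \sin(nx)$, $\omega_n = n/2$. From ICs: $A_2=1$.
So $w(x,t) = \sin(2 x) \cos(t)$, and $u(x,t) = e^{-t}w(x,t)$.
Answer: $u(x, t) = e^{-t} \sin(2 x) \cos(t)$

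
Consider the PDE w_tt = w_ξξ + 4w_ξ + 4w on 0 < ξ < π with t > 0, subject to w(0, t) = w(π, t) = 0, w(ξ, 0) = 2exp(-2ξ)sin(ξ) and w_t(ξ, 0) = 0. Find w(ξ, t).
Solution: Substitute w = exp(-2ξ)u.
Then w_ξ = exp(-2ξ)(u_ξ - 2u), w_ξξ = exp(-2ξ)(u_ξξ - 4u_ξ + 4u), w_tt = exp(-2ξ)u_tt; substituting and dividing by exp(-2ξ), the lower-order terms cancel: u_tt = u_ξξ (standard wave equation).
Data for u: u(ξ,0) = exp(2ξ)w(ξ,0) = 2sin(ξ); u_t(ξ,0) = exp(2ξ)w_t(ξ,0) = 0. The boundary conditions carry over: u(0,t) = u(π,t) = 0.
Separating variables: u = Σ [A_n cos(ω_n t) + B_n sin(ω_n t)] sin(nξ), ω_n = n. From ICs: A_1=2.
So u(ξ,t) = 2sin(ξ)cos(t), and w(ξ,t) = exp(-2ξ)u(ξ,t).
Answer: w(ξ, t) = 2exp(-2ξ)sin(ξ)cos(t)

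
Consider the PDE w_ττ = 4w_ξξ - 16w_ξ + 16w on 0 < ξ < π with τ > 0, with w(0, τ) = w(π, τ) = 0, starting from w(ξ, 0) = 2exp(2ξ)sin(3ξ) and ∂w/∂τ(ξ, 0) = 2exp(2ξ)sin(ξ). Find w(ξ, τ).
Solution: Substitute w = exp(2ξ)u, i.e. u = exp(-2ξ)w.
By the product rule, w_ξ = exp(2ξ)(u_ξ + 2u), w_ξξ = exp(2ξ)(u_ξξ + 4u_ξ + 4u), w_ττ = exp(2ξ)u_ττ.
Substituting into the PDE and dividing by exp(2ξ): u_ττ = 4(u_ξξ + 4u_ξ + 4u) - 16(u_ξ + 2u) + 16u.
The lower-order terms cancel, leaving the standard wave equation u_ττ = 4u_ξξ.
Initial data for u: u(ξ,0) = exp(-2ξ)w(ξ,0) = 2sin(3ξ); u_τ(ξ,0) = exp(-2ξ)w_τ(ξ,0) = 2sin(ξ). The boundary conditions carry over: u(0,τ) = u(π,τ) = 0.
Solve for u:
  Using separation of variables u = X(ξ)T(τ):
  Eigenfunctions: sin(nξ), n = 1, 2, 3, ...
  General solution: u(ξ, τ) = Σ [A_n cos(2n τ) + B_n sin(2n τ)] sin(nξ)
  From u(ξ,0) = 2sin(3ξ): A_3=2. From u_τ(ξ,0) = 2sin(ξ), using u_τ(ξ,0) = Σ ω_n B_n sin(nξ) with ω_n = 2n: B_1 = 2/2 = 1.
Hence u(ξ,τ) = sin(ξ)sin(2τ) + 2sin(3ξ)cos(6τ).
Transform back: w(ξ,τ) = exp(2ξ)u(ξ,τ).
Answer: w(ξ, τ) = exp(2ξ)sin(ξ)sin(2τ) + 2exp(2ξ)sin(3ξ)cos(6τ)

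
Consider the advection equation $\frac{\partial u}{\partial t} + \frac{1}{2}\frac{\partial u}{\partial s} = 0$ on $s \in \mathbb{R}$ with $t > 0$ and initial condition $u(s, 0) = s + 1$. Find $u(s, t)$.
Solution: By characteristics ($ds/dt = 1/2$), $u(s,t) = f(s - \frac{1}{2}t)$ with $f = u( \cdot , 0)$.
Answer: $u(s, t) = s - \frac{1}{2} t + 1$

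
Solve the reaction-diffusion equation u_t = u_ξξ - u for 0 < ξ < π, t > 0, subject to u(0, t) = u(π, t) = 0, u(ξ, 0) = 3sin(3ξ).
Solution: Substitute u = exp(-t)w.
Then u_t = exp(-t)(w_t - w), u_ξξ = exp(-t)w_ξξ; substituting and dividing by exp(-t), the lower-order terms cancel: w_t = w_ξξ (standard heat equation).
Data for w: w(ξ,0) = u(ξ,0) = 3sin(3ξ). The boundary conditions carry over: w(0,t) = w(π,t) = 0.
Separating variables: w = Σ c_n exp(-n²t) sin(nξ). From w(ξ,0) = 3sin(3ξ): c_3=3.
So w(ξ,t) = 3exp(-9t)sin(3ξ), and u(ξ,t) = exp(-t)w(ξ,t).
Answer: u(ξ, t) = 3exp(-10t)sin(3ξ)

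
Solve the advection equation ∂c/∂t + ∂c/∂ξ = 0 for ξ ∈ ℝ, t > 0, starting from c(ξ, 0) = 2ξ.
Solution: By characteristics (dξ/dt = 1), c(ξ,t) = f(ξ - t) with f = c(·, 0).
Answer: c(ξ, t) = -2t + 2ξ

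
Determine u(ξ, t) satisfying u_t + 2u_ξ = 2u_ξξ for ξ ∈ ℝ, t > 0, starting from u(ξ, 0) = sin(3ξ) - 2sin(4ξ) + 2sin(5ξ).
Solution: Change to a moving frame: let η = ξ - 2t, σ = t and write u(ξ,t) = w(η,σ).
By the chain rule u_t = w_σ - 2w_η, u_ξ = w_η, u_ξξ = w_ηη.
Then u_t + 2u_ξ = w_σ: the advection term cancels and the PDE becomes the heat equation w_σ = 2w_ηη on η ∈ ℝ.
Initial data: w(η,0) = u(η,0) = sin(3η) - 2sin(4η) + 2sin(5η).
On η ∈ ℝ each mode satisfies (sin(nη))″ = -n² sin(nη), so exp(-2n²σ) sin(nη) solves the heat equation; by superposition w(η,σ) = Σ c_n exp(-2n²σ) sin(nη).
Reading off the coefficients: c_3=1, c_4=-2, c_5=2, so w(η,σ) = exp(-18σ)sin(3η) - 2exp(-32σ)sin(4η) + 2exp(-50σ)sin(5η).
Substituting back η = ξ - 2t, σ = t: u(ξ,t) = w(ξ - 2t, t).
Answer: u(ξ, t) = -exp(-18t)sin(6t - 3ξ) + 2exp(-32t)sin(8t - 4ξ) - 2exp(-50t)sin(10t - 5ξ)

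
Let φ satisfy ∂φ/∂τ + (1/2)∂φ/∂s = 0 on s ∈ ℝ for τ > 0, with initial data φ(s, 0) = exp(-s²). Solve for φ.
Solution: By characteristics (ds/dτ = 1/2), φ(s,τ) = f(s - (1/2)τ) with f = φ(·, 0).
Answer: φ(s, τ) = exp(-(s - τ/2)²)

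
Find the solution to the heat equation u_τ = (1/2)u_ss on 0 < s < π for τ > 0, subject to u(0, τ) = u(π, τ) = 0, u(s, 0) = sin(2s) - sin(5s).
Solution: Separating variables: u = Σ c_n exp(-n²τ/2) sin(ns). From u(s,0) = sin(2s) - sin(5s): c_2=1, c_5=-1.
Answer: u(s, τ) = exp(-2τ)sin(2s) - exp(-25τ/2)sin(5s)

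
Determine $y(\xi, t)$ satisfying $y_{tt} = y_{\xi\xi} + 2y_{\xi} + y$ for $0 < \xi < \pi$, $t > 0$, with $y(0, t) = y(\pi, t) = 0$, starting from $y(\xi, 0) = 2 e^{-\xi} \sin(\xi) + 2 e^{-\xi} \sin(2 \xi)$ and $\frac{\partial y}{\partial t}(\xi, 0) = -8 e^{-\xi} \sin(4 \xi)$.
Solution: Substitute $y = e^{-\xi}u$, i.e. $u = e^{\xi}y$.
By the product rule, $y_{\xi} = e^{-\xi}(u_{\xi} - u)$, $y_{\xi\xi} = e^{-\xi}(u_{\xi\xi} - 2u_{\xi} + u)$, $y_{tt} = e^{-\xi}u_{tt}$.
Substituting into the PDE and dividing by $e^{-\xi}$: $u_{tt} = (u_{\xi\xi} - 2u_{\xi} + u) + 2(u_{\xi} - u) + u$.
The lower-order terms cancel, leaving the standard wave equation $u_{tt} = u_{\xi\xi}$.
Initial data for $u$: $u(\xi,0) = e^{\xi}y(\xi,0) = 2 \sin(\xi) + 2 \sin(2 \xi)$; $u_t(\xi,0) = e^{\xi}y_t(\xi,0) = -8 \sin(4 \xi)$. The boundary conditions carry over: $u(0,t) = u(\pi,t) = 0$.
Solve for $u$:
  Using separation of variables $u = X(\xi)T(t)$:
  Eigenfunctions: $\sin(n\xi)$, $n = 1, 2, 3, \ldots$
  General solution: $u(\xi, t) = \sum [A_n \cos(n t) + B_n \sin(n t)] \sin(n\xi)$
  From $u(\xi,0) = 2 \sin(\xi) + 2 \sin(2 \xi)$: $A_1=2, A_2=2$. From $u_t(\xi,0) = -8 \sin(4 \xi)$, using $u_t(\xi,0) = \sum \omega_n B_n \sin(n\xi)$ with $\omega_n = n$: $B_4 = (-8)/4 = -2$.
Hence $u(\xi,t) = -2 \sin(4 t) \sin(4 \xi) + 2 \sin(\xi) \cos(t) + 2 \sin(2 \xi) \cos(2 t)$.
Transform back: $y(\xi,t) = e^{-\xi}u(\xi,t)$.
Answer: $y(\xi, t) = 2 e^{-\xi} \sin(\xi) \cos(t) + 2 e^{-\xi} \sin(2 \xi) \cos(2 t) - 2 e^{-\xi} \sin(4 \xi) \sin(4 t)$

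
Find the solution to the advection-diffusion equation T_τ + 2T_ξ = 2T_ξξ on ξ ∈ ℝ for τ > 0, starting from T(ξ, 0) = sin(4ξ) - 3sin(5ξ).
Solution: Change to a moving frame: let η = ξ - 2τ, σ = τ and write T(ξ,τ) = u(η,σ).
By the chain rule T_τ = u_σ - 2u_η, T_ξ = u_η, T_ξξ = u_ηη.
Then T_τ + 2T_ξ = u_σ: the advection term cancels and the PDE becomes the heat equation u_σ = 2u_ηη on η ∈ ℝ.
Initial data: u(η,0) = T(η,0) = sin(4η) - 3sin(5η).
On η ∈ ℝ each mode satisfies (sin(nη))″ = -n² sin(nη), so exp(-2n²σ) sin(nη) solves the heat equation; by superposition u(η,σ) = Σ c_n exp(-2n²σ) sin(nη).
Reading off the coefficients: c_4=1, c_5=-3, so u(η,σ) = exp(-32σ)sin(4η) - 3exp(-50σ)sin(5η).
Substituting back η = ξ - 2τ, σ = τ: T(ξ,τ) = u(ξ - 2τ, τ).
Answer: T(ξ, τ) = exp(-32τ)sin(4ξ - 8τ) - 3exp(-50τ)sin(5ξ - 10τ)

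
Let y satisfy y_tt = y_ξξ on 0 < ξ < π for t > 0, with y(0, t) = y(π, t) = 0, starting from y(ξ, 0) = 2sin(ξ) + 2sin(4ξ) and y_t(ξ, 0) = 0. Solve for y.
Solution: Using separation of variables y = X(ξ)T(t):
Eigenfunctions: sin(nξ), n = 1, 2, 3, ...
General solution: y(ξ, t) = Σ [A_n cos(n t) + B_n sin(n t)] sin(nξ)
From y(ξ,0) = 2sin(ξ) + 2sin(4ξ): A_1=2, A_4=2. From y_t(ξ,0) = 0: all B_n = 0.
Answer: y(ξ, t) = 2sin(ξ)cos(t) + 2sin(4ξ)cos(4t)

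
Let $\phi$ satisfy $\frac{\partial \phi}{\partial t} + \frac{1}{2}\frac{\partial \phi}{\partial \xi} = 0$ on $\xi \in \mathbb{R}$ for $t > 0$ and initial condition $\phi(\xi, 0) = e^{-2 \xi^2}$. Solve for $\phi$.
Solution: By method of characteristics (waves move right with speed 1/2):
Along characteristics $\xi - \frac{1}{2}t =$ const, $\phi$ is constant, so $\phi(\xi,t) = f(\xi - \frac{1}{2}t)$ with $f = \phi( \cdot , 0)$.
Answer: $\phi(\xi, t) = e^{-2 (\xi - t/2)^2}$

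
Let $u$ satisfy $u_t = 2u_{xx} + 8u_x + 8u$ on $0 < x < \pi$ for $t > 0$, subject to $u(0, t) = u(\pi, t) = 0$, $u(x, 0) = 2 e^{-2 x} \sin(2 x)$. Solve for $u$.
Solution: Substitute $u = e^{-2x}w$, i.e. $w = e^{2x}u$.
By the product rule, $u_x = e^{-2x}(w_x - 2w)$, $u_{xx} = e^{-2x}(w_{xx} - 4w_x + 4w)$, $u_t = e^{-2x}w_t$.
Substituting into the PDE and dividing by $e^{-2x}$: $w_t = 2(w_{xx} - 4w_x + 4w) + 8(w_x - 2w) + 8w$.
The lower-order terms cancel, leaving the standard heat equation $w_t = 2w_{xx}$.
Initial data for $w$: $w(x,0) = e^{2x}u(x,0) = 2 \sin(2 x)$. The boundary conditions carry over: $w(0,t) = w(\pi,t) = 0$.
Solve for $w$:
  Using separation of variables $w = X(x)T(t)$:
  Eigenfunctions: $\sin(nx)$, $n = 1, 2, 3, \ldots$
  General solution: $w(x, t) = \sum c_n \sin(nx) e^{-2n^2 t}$
  Matching $w(x,0) = 2 \sin(2 x)$ term by term: $c_2=2$.
Hence $w(x,t) = 2 e^{-8 t} \sin(2 x)$.
Transform back: $u(x,t) = e^{-2x}w(x,t)$.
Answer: $u(x, t) = 2 e^{-8 t} e^{-2 x} \sin(2 x)$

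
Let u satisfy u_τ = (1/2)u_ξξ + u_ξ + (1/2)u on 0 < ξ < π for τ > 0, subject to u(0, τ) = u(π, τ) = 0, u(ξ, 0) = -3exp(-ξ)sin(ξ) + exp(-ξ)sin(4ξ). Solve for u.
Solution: Substitute u = exp(-ξ)w.
Then u_ξ = exp(-ξ)(w_ξ - w), u_ξξ = exp(-ξ)(w_ξξ - 2w_ξ + w), u_τ = exp(-ξ)w_τ; substituting and dividing by exp(-ξ), the lower-order terms cancel: w_τ = (1/2)w_ξξ (standard heat equation).
Data for w: w(ξ,0) = exp(ξ)u(ξ,0) = -3sin(ξ) + sin(4ξ). The boundary conditions carry over: w(0,τ) = w(π,τ) = 0.
Separating variables: w = Σ c_n exp(-n²τ/2) sin(nξ). From w(ξ,0) = -3sin(ξ) + sin(4ξ): c_1=-3, c_4=1.
So w(ξ,τ) = exp(-8τ)sin(4ξ) - 3exp(-τ/2)sin(ξ), and u(ξ,τ) = exp(-ξ)w(ξ,τ).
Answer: u(ξ, τ) = exp(-ξ)exp(-8τ)sin(4ξ) - 3exp(-ξ)exp(-τ/2)sin(ξ)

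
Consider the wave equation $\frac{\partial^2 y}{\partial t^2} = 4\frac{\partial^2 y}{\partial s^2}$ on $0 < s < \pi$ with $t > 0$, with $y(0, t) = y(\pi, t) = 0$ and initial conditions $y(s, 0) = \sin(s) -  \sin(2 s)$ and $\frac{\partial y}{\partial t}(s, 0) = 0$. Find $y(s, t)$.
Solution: Separating variables: $y = \sum [A_n \cos(\omega_n t) + B_n \sin(\omega_n t)] \sin(ns)$, $\omega_n = 2n$. From ICs: $A_1=1, A_2=-1$.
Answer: $y(s, t) = \sin(s) \cos(2 t) -  \sin(2 s) \cos(4 t)$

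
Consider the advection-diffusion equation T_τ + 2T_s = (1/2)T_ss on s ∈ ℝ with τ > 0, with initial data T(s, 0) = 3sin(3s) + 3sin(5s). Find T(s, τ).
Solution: Change to a moving frame: let η = s - 2τ, σ = τ and write T(s,τ) = u(η,σ).
By the chain rule T_τ = u_σ - 2u_η, T_s = u_η, T_ss = u_ηη.
Then T_τ + 2T_s = u_σ: the advection term cancels and the PDE becomes the heat equation u_σ = (1/2)u_ηη on η ∈ ℝ.
Initial data: u(η,0) = T(η,0) = 3sin(3η) + 3sin(5η).
On η ∈ ℝ each mode satisfies (sin(nη))″ = -n² sin(nη), so exp(-n²σ/2) sin(nη) solves the heat equation; by superposition u(η,σ) = Σ c_n exp(-n²σ/2) sin(nη).
Reading off the coefficients: c_3=3, c_5=3, so u(η,σ) = 3exp(-9σ/2)sin(3η) + 3exp(-25σ/2)sin(5η).
Substituting back η = s - 2τ, σ = τ: T(s,τ) = u(s - 2τ, τ).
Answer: T(s, τ) = 3exp(-9τ/2)sin(3s - 6τ) + 3exp(-25τ/2)sin(5s - 10τ)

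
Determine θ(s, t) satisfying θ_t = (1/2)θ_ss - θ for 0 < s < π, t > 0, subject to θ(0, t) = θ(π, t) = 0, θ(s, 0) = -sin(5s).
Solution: Substitute θ = exp(-t)u, i.e. u = exp(t)θ.
By the product rule, θ_t = exp(-t)(u_t - u), θ_ss = exp(-t)u_ss.
Substituting into the PDE and dividing by exp(-t): u_t - u = (1/2)u_ss - u.
The lower-order terms cancel, leaving the standard heat equation u_t = (1/2)u_ss.
Initial data for u: u(s,0) = θ(s,0) = -sin(5s). The boundary conditions carry over: u(0,t) = u(π,t) = 0.
Solve for u:
  Using separation of variables u = X(s)G(t):
  Eigenfunctions: sin(ns), n = 1, 2, 3, ...
  General solution: u(s, t) = Σ c_n sin(ns) exp(-n² t/2)
  Matching u(s,0) = -sin(5s) term by term: c_5=-1.
Hence u(s,t) = -exp(-25t/2)sin(5s).
Transform back: θ(s,t) = exp(-t)u(s,t).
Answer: θ(s, t) = -exp(-27t/2)sin(5s)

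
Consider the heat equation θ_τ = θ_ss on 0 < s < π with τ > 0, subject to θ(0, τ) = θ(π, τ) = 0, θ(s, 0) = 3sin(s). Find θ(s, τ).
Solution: Using separation of variables θ = X(s)G(τ):
Eigenfunctions: sin(ns), n = 1, 2, 3, ...
General solution: θ(s, τ) = Σ c_n sin(ns) exp(-n² τ)
Matching θ(s,0) = 3sin(s) term by term: c_1=3.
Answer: θ(s, τ) = 3exp(-τ)sin(s)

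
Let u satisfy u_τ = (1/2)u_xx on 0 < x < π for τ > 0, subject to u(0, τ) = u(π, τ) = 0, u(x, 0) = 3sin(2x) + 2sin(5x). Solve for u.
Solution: Separating variables: u = Σ c_n exp(-n²τ/2) sin(nx). From u(x,0) = 3sin(2x) + 2sin(5x): c_2=3, c_5=2.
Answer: u(x, τ) = 3exp(-2τ)sin(2x) + 2exp(-25τ/2)sin(5x)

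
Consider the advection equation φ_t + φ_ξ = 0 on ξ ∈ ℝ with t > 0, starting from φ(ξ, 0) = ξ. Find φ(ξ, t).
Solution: By method of characteristics (waves move right with speed 1):
Along characteristics ξ - t = const, φ is constant, so φ(ξ,t) = f(ξ - t) with f = φ(·, 0).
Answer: φ(ξ, t) = -t + ξ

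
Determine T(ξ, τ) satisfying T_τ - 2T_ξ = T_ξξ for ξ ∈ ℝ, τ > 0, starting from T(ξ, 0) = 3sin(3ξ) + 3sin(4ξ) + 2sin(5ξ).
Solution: Moving frame: η = ξ + 2τ, σ = τ, T = u(η,σ), so T_τ = u_σ + 2u_η and T_ξξ = u_ηη.
Hence T_τ - 2T_ξ = u_σ and the PDE becomes the heat equation u_σ = u_ηη on η ∈ ℝ.
Initial data: u(η,0) = T(η,0) = 3sin(3η) + 3sin(4η) + 2sin(5η). Each mode sin(nη) decays as exp(-n²σ) on ℝ, so u(η,σ) = Σ c_n exp(-n²σ) sin(nη) with c_3=3, c_4=3, c_5=2: u(η,σ) = 3exp(-9σ)sin(3η) + 3exp(-16σ)sin(4η) + 2exp(-25σ)sin(5η).
Substituting back: T(ξ,τ) = u(ξ + 2τ, τ).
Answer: T(ξ, τ) = 3exp(-9τ)sin(3ξ + 6τ) + 3exp(-16τ)sin(4ξ + 8τ) + 2exp(-25τ)sin(5ξ + 10τ)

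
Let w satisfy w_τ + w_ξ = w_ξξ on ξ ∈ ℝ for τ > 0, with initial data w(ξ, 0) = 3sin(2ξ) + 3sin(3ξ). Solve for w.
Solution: Change to a moving frame: let η = ξ - τ, σ = τ and write w(ξ,τ) = u(η,σ).
By the chain rule w_τ = u_σ - u_η, w_ξ = u_η, w_ξξ = u_ηη.
Then w_τ + w_ξ = u_σ: the advection term cancels and the PDE becomes the heat equation u_σ = u_ηη on η ∈ ℝ.
Initial data: u(η,0) = w(η,0) = 3sin(2η) + 3sin(3η).
On η ∈ ℝ each mode satisfies (sin(nη))″ = -n² sin(nη), so exp(-n²σ) sin(nη) solves the heat equation; by superposition u(η,σ) = Σ c_n exp(-n²σ) sin(nη).
Reading off the coefficients: c_2=3, c_3=3, so u(η,σ) = 3exp(-4σ)sin(2η) + 3exp(-9σ)sin(3η).
Substituting back η = ξ - τ, σ = τ: w(ξ,τ) = u(ξ - τ, τ).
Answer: w(ξ, τ) = 3exp(-4τ)sin(2ξ - 2τ) + 3exp(-9τ)sin(3ξ - 3τ)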